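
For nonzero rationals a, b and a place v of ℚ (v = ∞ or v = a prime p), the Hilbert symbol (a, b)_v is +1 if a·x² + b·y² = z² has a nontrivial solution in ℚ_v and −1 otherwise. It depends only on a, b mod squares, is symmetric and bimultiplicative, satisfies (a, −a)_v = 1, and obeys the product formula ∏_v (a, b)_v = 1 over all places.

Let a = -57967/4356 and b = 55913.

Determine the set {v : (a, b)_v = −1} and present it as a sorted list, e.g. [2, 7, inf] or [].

[13, 17]

(a, b) ≡ (-7, 55913) mod (ℚ^×)²; places V = {2, 3, 7, 11, 13, 17, 23, ∞}.
(a,b)_11: α=-2, u≡1; β=1, v≡1 (mod 11); (1|11)=+1, (1|11)=+1; sign (−1)^0·+1^1·+1^-2 = +1.
(a,b)_7: α=3, u≡3; β=0, v≡4 (mod 7); (3|7)=-1, (4|7)=+1; sign (−1)^0·-1^0·+1^3 = +1.
(a,b)_23: α=0, u≡12; β=1, v≡16 (mod 23); (12|23)=+1, (16|23)=+1; sign (−1)^0·+1^1·+1^0 = +1.
(a,b)_13: α=2, u≡8; β=1, v≡11 (mod 13); (8|13)=-1, (11|13)=-1; sign (−1)^0·-1^1·-1^2 = -1.
(a,b)_17: α=0, u≡5; β=1, v≡8 (mod 17); (5|17)=-1, (8|17)=+1; sign (−1)^0·-1^1·+1^0 = -1.
(a,b)_∞: sgn(-7)=−, sgn(55913)=+, so +1.
(a,b)_2: α=-2, β=0; u≡1, v≡1 (mod 8); ε(u)ε(v)=0·0, αω(v)=-2·0, βω(u)=0·0; sum ≡ 0  ⇒  +1.
(a,b)_3: α=-2, u≡2; β=0, v≡2 (mod 3); (2|3)=-1, (2|3)=-1; sign (−1)^0·-1^0·-1^-2 = +1.
|Ram(-7, 55913)| = 2, even; anisotropic at {13, 17}.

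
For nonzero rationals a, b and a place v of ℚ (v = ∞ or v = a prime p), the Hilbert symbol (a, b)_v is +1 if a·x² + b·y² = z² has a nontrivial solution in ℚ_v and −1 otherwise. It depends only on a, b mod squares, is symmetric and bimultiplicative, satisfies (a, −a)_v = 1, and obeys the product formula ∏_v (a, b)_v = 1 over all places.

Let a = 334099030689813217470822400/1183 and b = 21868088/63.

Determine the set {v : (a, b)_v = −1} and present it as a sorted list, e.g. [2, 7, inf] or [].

(a, b) ≡ (14537698, 316274) mod (ℚ^×)²; places V = {2, 3, 5, 7, 11, 13, 19, 29, 31, 41, 43, ∞}.
(a,b)_43: α=1, u≡30; β=0, v≡9 (mod 43); (30|43)=-1, (9|43)=+1; sign (−1)^0·-1^0·+1^1 = +1.
(a,b)_29: α=4, u≡2; β=1, v≡26 (mod 29); (2|29)=-1, (26|29)=-1; sign (−1)^0·-1^1·-1^4 = -1.
(a,b)_41: α=3, u≡9; β=1, v≡13 (mod 41); (9|41)=+1, (13|41)=-1; sign (−1)^0·+1^1·-1^3 = -1.
(a,b)_7: α=-1, u≡3; β=-1, v≡2 (mod 7); (3|7)=-1, (2|7)=+1; sign (−1)^1·-1^-1·+1^-1 = +1.
(a,b)_19: α=3, u≡12; β=1, v≡14 (mod 19); (12|19)=-1, (14|19)=-1; sign (−1)^1·-1^1·-1^3 = -1.
(a,b)_11: α=4, u≡7; β=2, v≡8 (mod 11); (7|11)=-1, (8|11)=-1; sign (−1)^0·-1^2·-1^4 = +1.
(a,b)_5: α=2, u≡2; β=0, v≡1 (mod 5); (2|5)=-1, (1|5)=+1; sign (−1)^0·-1^0·+1^2 = +1.
(a,b)_31: α=1, u≡26; β=0, v≡6 (mod 31); (26|31)=-1, (6|31)=-1; sign (−1)^0·-1^0·-1^1 = -1.
(a,b)_∞: sgn(14537698)=+, sgn(316274)=+, so +1.
(a,b)_2: α=11, β=3; u≡1, v≡1 (mod 8); ε(u)ε(v)=0·0, αω(v)=11·0, βω(u)=3·0; sum ≡ 0  ⇒  +1.
(a,b)_13: α=-2, u≡11; β=0, v≡9 (mod 13); (11|13)=-1, (9|13)=+1; sign (−1)^0·-1^0·+1^-2 = +1.
(a,b)_3: α=0, u≡1; β=-2, v≡2 (mod 3); (1|3)=+1, (2|3)=-1; sign (−1)^0·+1^-2·-1^0 = +1.
Ram(14537698, 316274) = {19, 29, 31, 41}; no ℚ_19-point on the conic.

[19, 29, 31, 41]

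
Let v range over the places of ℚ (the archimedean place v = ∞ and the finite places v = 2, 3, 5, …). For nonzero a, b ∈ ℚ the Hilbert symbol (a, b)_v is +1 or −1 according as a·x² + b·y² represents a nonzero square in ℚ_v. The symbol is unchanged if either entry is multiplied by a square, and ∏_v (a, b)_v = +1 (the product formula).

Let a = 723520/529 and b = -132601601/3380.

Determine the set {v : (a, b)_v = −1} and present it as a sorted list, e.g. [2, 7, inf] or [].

[7, 31]

Mod squares: a ≡ 11305, b ≡ -5479405. Check v ∈ {∞, 2, 5, 7, 11, 13, 17, 19, 23, 29, 31, 53}.
v=19: a=19^1·(≡5), b=19^0·(≡6) mod 19; (5|19)=+1, (6|19)=+1; (−1)^{1·0·9}·(+1)^0·(+1)^1 = +1.
v=13: a=13^0·(≡2), b=13^-2·(≡9) mod 13; (2|13)=-1, (9|13)=+1; (−1)^{0·-2·6}·(-1)^-2·(+1)^0 = +1.
v=23: a=23^-2·(≡9), b=23^1·(≡15) mod 23; (9|23)=+1, (15|23)=-1; (−1)^{-2·1·11}·(+1)^1·(-1)^-2 = +1.
v=17: a=17^1·(≡13), b=17^0·(≡1) mod 17; (13|17)=+1, (1|17)=+1; (−1)^{1·0·8}·(+1)^0·(+1)^1 = +1.
v=2: v_2(a)=6, v_2(b)=-2; units ≡ 1, 3 (mod 8); ε·ε+αω+βω = 0·1+6·1+-2·0 ≡ 0  ⇒  (a,b)_2 = +1.
v=29: a=29^0·(≡4), b=29^1·(≡3) mod 29; (4|29)=+1, (3|29)=-1; (−1)^{0·1·14}·(+1)^1·(-1)^0 = +1.
v=5: a=5^1·(≡1), b=5^-1·(≡4) mod 5; (1|5)=+1, (4|5)=+1; (−1)^{1·-1·2}·(+1)^-1·(+1)^1 = +1.
v=11: a=11^0·(≡6), b=11^2·(≡9) mod 11; (6|11)=-1, (9|11)=+1; (−1)^{0·2·5}·(-1)^2·(+1)^0 = +1.
v=7: a=7^1·(≡3), b=7^0·(≡6) mod 7; (3|7)=-1, (6|7)=-1; (−1)^{1·0·3}·(-1)^0·(-1)^1 = -1.
v=∞: 11305 > 0 and -5479405 < 0  ⇒  (a,b)_∞ = +1.
v=31: a=31^0·(≡21), b=31^1·(≡2) mod 31; (21|31)=-1, (2|31)=+1; (−1)^{0·1·15}·(-1)^1·(+1)^0 = -1.
v=53: a=53^0·(≡36), b=53^1·(≡22) mod 53; (36|53)=+1, (22|53)=-1; (−1)^{0·1·26}·(+1)^1·(-1)^0 = +1.
(11305, -5479405 / ℚ) ramifies at {7, 31}: a division algebra.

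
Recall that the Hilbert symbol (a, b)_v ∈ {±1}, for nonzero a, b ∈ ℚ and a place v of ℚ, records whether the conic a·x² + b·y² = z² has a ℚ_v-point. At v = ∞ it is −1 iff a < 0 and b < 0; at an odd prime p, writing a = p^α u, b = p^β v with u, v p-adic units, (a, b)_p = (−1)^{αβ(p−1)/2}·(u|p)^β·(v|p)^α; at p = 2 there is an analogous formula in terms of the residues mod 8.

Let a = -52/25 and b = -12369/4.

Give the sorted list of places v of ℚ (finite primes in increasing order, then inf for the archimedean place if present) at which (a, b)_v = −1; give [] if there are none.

[2, 3, 13, inf]

(a, b) ≡ (-13, -12369) mod (ℚ^×)²; places V = {2, 3, 5, 7, 13, 19, 31, ∞}.
(a,b)_13: α=1, u≡4; β=0, v≡5 (mod 13); (4|13)=+1, (5|13)=-1; sign (−1)^0·+1^0·-1^1 = -1.
(a,b)_3: α=0, u≡2; β=1, v≡2 (mod 3); (2|3)=-1, (2|3)=-1; sign (−1)^0·-1^1·-1^0 = -1.
(a,b)_2: α=2, β=-2; u≡3, v≡7 (mod 8); ε(u)ε(v)=1·1, αω(v)=2·0, βω(u)=-2·1; sum ≡ 1  ⇒  -1.
(a,b)_∞: sgn(-13)=−, sgn(-12369)=−, so -1.
(a,b)_5: α=-2, u≡3; β=0, v≡4 (mod 5); (3|5)=-1, (4|5)=+1; sign (−1)^0·-1^0·+1^-2 = +1.
(a,b)_19: α=0, u≡4; β=1, v≡13 (mod 19); (4|19)=+1, (13|19)=-1; sign (−1)^0·+1^1·-1^0 = +1.
(a,b)_31: α=0, u≡19; β=1, v≡1 (mod 31); (19|31)=+1, (1|31)=+1; sign (−1)^0·+1^1·+1^0 = +1.
(a,b)_7: α=0, u≡1; β=1, v≡1 (mod 7); (1|7)=+1, (1|7)=+1; sign (−1)^0·+1^1·+1^0 = +1.
(-13, -12369 / ℚ) ramifies at {2, 3, 13, ∞}: a division algebra.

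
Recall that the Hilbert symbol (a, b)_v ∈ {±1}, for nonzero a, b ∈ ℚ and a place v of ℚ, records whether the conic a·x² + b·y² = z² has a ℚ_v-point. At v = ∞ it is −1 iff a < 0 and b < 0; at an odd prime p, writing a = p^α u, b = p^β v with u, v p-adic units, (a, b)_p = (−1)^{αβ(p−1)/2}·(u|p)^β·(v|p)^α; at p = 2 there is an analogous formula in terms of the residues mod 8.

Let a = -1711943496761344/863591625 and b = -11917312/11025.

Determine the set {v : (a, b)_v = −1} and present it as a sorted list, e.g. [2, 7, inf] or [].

Mod squares: a ≡ -10010, b ≡ -22. Check v ∈ {∞, 2, 3, 5, 7, 11, 13, 23, 37}.
v=37: a=37^2·(≡6), b=37^0·(≡19) mod 37; (6|37)=-1, (19|37)=-1; (−1)^{2·0·18}·(-1)^0·(-1)^2 = +1.
v=13: a=13^-1·(≡3), b=13^0·(≡9) mod 13; (3|13)=+1, (9|13)=+1; (−1)^{-1·0·6}·(+1)^0·(+1)^-1 = +1.
v=23: a=23^0·(≡9), b=23^2·(≡13) mod 23; (9|23)=+1, (13|23)=+1; (−1)^{0·2·11}·(+1)^2·(+1)^0 = +1.
v=7: a=7^1·(≡3), b=7^-2·(≡6) mod 7; (3|7)=-1, (6|7)=-1; (−1)^{1·-2·3}·(-1)^-2·(-1)^1 = -1.
v=∞: -10010 < 0 and -22 < 0  ⇒  (a,b)_∞ = -1.
v=11: a=11^3·(≡5), b=11^1·(≡3) mod 11; (5|11)=+1, (3|11)=+1; (−1)^{3·1·5}·(+1)^1·(+1)^3 = -1.
v=5: a=5^-3·(≡2), b=5^-2·(≡3) mod 5; (2|5)=-1, (3|5)=-1; (−1)^{-3·-2·2}·(-1)^-2·(-1)^-3 = -1.
v=3: a=3^-12·(≡1), b=3^-2·(≡2) mod 3; (1|3)=+1, (2|3)=-1; (−1)^{-12·-2·1}·(+1)^-2·(-1)^-12 = +1.
v=2: v_2(a)=27, v_2(b)=11; units ≡ 3, 5 (mod 8); ε·ε+αω+βω = 1·0+27·1+11·1 ≡ 0  ⇒  (a,b)_2 = +1.
Ram(-10010, -22) = {5, 7, 11, ∞}; no ℚ_5-point on the conic.

[5, 7, 11, inf]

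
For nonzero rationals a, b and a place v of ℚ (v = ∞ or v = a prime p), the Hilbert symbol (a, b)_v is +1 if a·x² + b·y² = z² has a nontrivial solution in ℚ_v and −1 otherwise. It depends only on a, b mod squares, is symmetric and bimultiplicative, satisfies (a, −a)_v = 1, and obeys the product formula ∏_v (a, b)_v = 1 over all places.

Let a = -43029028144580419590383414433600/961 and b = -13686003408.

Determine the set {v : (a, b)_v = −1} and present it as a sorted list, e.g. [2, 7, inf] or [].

(a, b) ≡ (-18040349, -20757) mod (ℚ^×)²; places V = {2, 3, 5, 7, 11, 17, 23, 29, 31, 37, 43, ∞}.
(a,b)_∞: sgn(-18040349)=−, sgn(-20757)=−, so -1.
(a,b)_17: α=5, u≡6; β=1, v≡14 (mod 17); (6|17)=-1, (14|17)=-1; sign (−1)^0·-1^1·-1^5 = +1.
(a,b)_3: α=2, u≡1; β=1, v≡2 (mod 3); (1|3)=+1, (2|3)=-1; sign (−1)^0·+1^1·-1^2 = +1.
(a,b)_2: α=6, β=4; u≡3, v≡3 (mod 8); ε(u)ε(v)=1·1, αω(v)=6·1, βω(u)=4·1; sum ≡ 1  ⇒  -1.
(a,b)_31: α=-2, u≡10; β=0, v≡3 (mod 31); (10|31)=+1, (3|31)=-1; sign (−1)^0·+1^0·-1^-2 = +1.
(a,b)_43: α=1, u≡37; β=0, v≡42 (mod 43); (37|43)=-1, (42|43)=-1; sign (−1)^0·-1^0·-1^1 = -1.
(a,b)_29: α=3, u≡15; β=2, v≡7 (mod 29); (15|29)=-1, (7|29)=+1; sign (−1)^0·-1^2·+1^3 = +1.
(a,b)_5: α=2, u≡1; β=0, v≡2 (mod 5); (1|5)=+1, (2|5)=-1; sign (−1)^0·+1^0·-1^2 = +1.
(a,b)_23: α=1, u≡1; β=0, v≡13 (mod 23); (1|23)=+1, (13|23)=+1; sign (−1)^0·+1^0·+1^1 = +1.
(a,b)_7: α=6, u≡1; β=2, v≡3 (mod 7); (1|7)=+1, (3|7)=-1; sign (−1)^0·+1^2·-1^6 = +1.
(a,b)_37: α=3, u≡9; β=1, v≡13 (mod 37); (9|37)=+1, (13|37)=-1; sign (−1)^0·+1^1·-1^3 = -1.
(a,b)_11: α=4, u≡4; β=1, v≡9 (mod 11); (4|11)=+1, (9|11)=+1; sign (−1)^0·+1^1·+1^4 = +1.
Ram(-18040349, -20757) = {2, 37, 43, ∞}; no ℚ_2-point on the conic.

[2, 37, 43, inf]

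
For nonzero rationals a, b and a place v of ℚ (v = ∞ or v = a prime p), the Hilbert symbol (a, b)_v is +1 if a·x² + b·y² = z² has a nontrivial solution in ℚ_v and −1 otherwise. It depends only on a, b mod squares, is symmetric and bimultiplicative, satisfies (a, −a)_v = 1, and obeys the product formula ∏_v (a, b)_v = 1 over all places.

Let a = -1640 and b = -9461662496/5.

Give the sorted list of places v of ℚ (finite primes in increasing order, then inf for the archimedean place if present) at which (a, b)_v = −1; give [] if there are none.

(a, b) ≡ (-410, -2956769530) mod (ℚ^×)²; places V = {2, 5, 11, 13, 29, 37, 41, 47, ∞}.
(a,b)_2: α=3, β=5; u≡3, v≡3 (mod 8); ε(u)ε(v)=1·1, αω(v)=3·1, βω(u)=5·1; sum ≡ 1  ⇒  -1.
(a,b)_41: α=1, u≡1; β=1, v≡36 (mod 41); (1|41)=+1, (36|41)=+1; sign (−1)^0·+1^1·+1^1 = +1.
(a,b)_29: α=0, u≡13; β=1, v≡3 (mod 29); (13|29)=+1, (3|29)=-1; sign (−1)^0·+1^1·-1^0 = +1.
(a,b)_37: α=0, u≡25; β=1, v≡9 (mod 37); (25|37)=+1, (9|37)=+1; sign (−1)^0·+1^1·+1^0 = +1.
(a,b)_47: α=0, u≡5; β=1, v≡6 (mod 47); (5|47)=-1, (6|47)=+1; sign (−1)^0·-1^1·+1^0 = -1.
(a,b)_13: α=0, u≡11; β=1, v≡1 (mod 13); (11|13)=-1, (1|13)=+1; sign (−1)^0·-1^1·+1^0 = -1.
(a,b)_5: α=1, u≡2; β=-1, v≡4 (mod 5); (2|5)=-1, (4|5)=+1; sign (−1)^0·-1^-1·+1^1 = -1.
(a,b)_11: α=0, u≡10; β=1, v≡7 (mod 11); (10|11)=-1, (7|11)=-1; sign (−1)^0·-1^1·-1^0 = -1.
(a,b)_∞: sgn(-410)=−, sgn(-2956769530)=−, so -1.
Ram(-410, -2956769530) = {2, 5, 11, 13, 47, ∞}; no ℚ_2-point on the conic.

[2, 5, 11, 13, 47, inf]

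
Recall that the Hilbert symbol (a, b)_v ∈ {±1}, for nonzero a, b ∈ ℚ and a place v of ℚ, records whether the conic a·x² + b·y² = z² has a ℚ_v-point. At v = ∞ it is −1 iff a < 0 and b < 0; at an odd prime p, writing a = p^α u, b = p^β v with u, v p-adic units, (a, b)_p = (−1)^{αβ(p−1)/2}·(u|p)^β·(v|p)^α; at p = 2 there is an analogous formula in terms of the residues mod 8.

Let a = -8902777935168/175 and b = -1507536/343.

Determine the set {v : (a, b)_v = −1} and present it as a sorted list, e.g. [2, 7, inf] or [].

[13, inf]

(a, b) ≡ (-91, -203) mod (ℚ^×)²; places V = {2, 3, 5, 7, 13, 19, 29, 41, ∞}.
(a,b)_∞: sgn(-91)=−, sgn(-203)=−, so -1.
(a,b)_2: α=6, β=4; u≡5, v≡5 (mod 8); ε(u)ε(v)=0·0, αω(v)=6·1, βω(u)=4·1; sum ≡ 0  ⇒  +1.
(a,b)_41: α=2, u≡5; β=0, v≡5 (mod 41); (5|41)=+1, (5|41)=+1; sign (−1)^0·+1^0·+1^2 = +1.
(a,b)_5: α=-2, u≡1; β=0, v≡3 (mod 5); (1|5)=+1, (3|5)=-1; sign (−1)^0·+1^0·-1^-2 = +1.
(a,b)_7: α=-1, u≡4; β=-3, v≡5 (mod 7); (4|7)=+1, (5|7)=-1; sign (−1)^1·+1^-3·-1^-1 = +1.
(a,b)_19: α=0, u≡11; β=2, v≡4 (mod 19); (11|19)=+1, (4|19)=+1; sign (−1)^0·+1^2·+1^0 = +1.
(a,b)_29: α=4, u≡6; β=1, v≡9 (mod 29); (6|29)=+1, (9|29)=+1; sign (−1)^0·+1^1·+1^4 = +1.
(a,b)_13: α=1, u≡5; β=0, v≡7 (mod 13); (5|13)=-1, (7|13)=-1; sign (−1)^0·-1^0·-1^1 = -1.
(a,b)_3: α=2, u≡2; β=2, v≡1 (mod 3); (2|3)=-1, (1|3)=+1; sign (−1)^0·-1^2·+1^2 = +1.
|Ram(-91, -203)| = 2, even; anisotropic at {13, ∞}.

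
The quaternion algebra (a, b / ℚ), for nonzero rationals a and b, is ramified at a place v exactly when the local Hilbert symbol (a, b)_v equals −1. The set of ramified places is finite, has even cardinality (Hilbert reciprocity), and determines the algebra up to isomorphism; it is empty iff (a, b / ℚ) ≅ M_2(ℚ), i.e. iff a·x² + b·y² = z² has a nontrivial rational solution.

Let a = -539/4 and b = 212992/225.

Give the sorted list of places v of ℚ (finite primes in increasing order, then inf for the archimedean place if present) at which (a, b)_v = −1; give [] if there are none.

[11, 13]

Mod squares: a ≡ -11, b ≡ 13. Check v ∈ {∞, 2, 3, 5, 7, 11, 13}.
v=2: v_2(a)=-2, v_2(b)=14; units ≡ 5, 5 (mod 8); ε·ε+αω+βω = 0·0+-2·1+14·1 ≡ 0  ⇒  (a,b)_2 = +1.
v=13: a=13^0·(≡5), b=13^1·(≡1) mod 13; (5|13)=-1, (1|13)=+1; (−1)^{0·1·6}·(-1)^1·(+1)^0 = -1.
v=11: a=11^1·(≡7), b=11^0·(≡2) mod 11; (7|11)=-1, (2|11)=-1; (−1)^{1·0·5}·(-1)^0·(-1)^1 = -1.
v=5: a=5^0·(≡4), b=5^-2·(≡3) mod 5; (4|5)=+1, (3|5)=-1; (−1)^{0·-2·2}·(+1)^-2·(-1)^0 = +1.
v=3: a=3^0·(≡1), b=3^-2·(≡1) mod 3; (1|3)=+1, (1|3)=+1; (−1)^{0·-2·1}·(+1)^-2·(+1)^0 = +1.
v=∞: -11 < 0 and 13 > 0  ⇒  (a,b)_∞ = +1.
v=7: a=7^2·(≡6), b=7^0·(≡3) mod 7; (6|7)=-1, (3|7)=-1; (−1)^{2·0·3}·(-1)^0·(-1)^2 = +1.
(-11, 13 / ℚ) ramifies at {11, 13}: a division algebra.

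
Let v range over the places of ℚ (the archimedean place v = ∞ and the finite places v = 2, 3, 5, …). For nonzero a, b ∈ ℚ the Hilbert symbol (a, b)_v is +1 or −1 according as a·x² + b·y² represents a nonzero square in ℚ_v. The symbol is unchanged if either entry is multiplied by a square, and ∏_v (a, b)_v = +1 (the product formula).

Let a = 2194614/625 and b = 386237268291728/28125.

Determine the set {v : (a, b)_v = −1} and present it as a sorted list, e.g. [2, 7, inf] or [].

[2, 19]

Mod squares: a ≡ 27094, b ≡ 657685. Check v ∈ {∞, 2, 3, 5, 7, 19, 23, 31, 43}.
v=2: v_2(a)=1, v_2(b)=4; units ≡ 3, 5 (mod 8); ε·ε+αω+βω = 1·0+1·1+4·1 ≡ 1  ⇒  (a,b)_2 = -1.
v=43: a=43^0·(≡1), b=43^1·(≡42) mod 43; (1|43)=+1, (42|43)=-1; (−1)^{0·1·21}·(+1)^1·(-1)^0 = +1.
v=∞: 27094 > 0 and 657685 > 0  ⇒  (a,b)_∞ = +1.
v=5: a=5^-4·(≡4), b=5^-5·(≡2) mod 5; (4|5)=+1, (2|5)=-1; (−1)^{-4·-5·2}·(+1)^-5·(-1)^-4 = +1.
v=3: a=3^4·(≡1), b=3^-2·(≡1) mod 3; (1|3)=+1, (1|3)=+1; (−1)^{4·-2·1}·(+1)^-2·(+1)^4 = +1.
v=31: a=31^1·(≡29), b=31^2·(≡10) mod 31; (29|31)=-1, (10|31)=+1; (−1)^{1·2·15}·(-1)^2·(+1)^1 = +1.
v=19: a=19^1·(≡7), b=19^3·(≡17) mod 19; (7|19)=+1, (17|19)=+1; (−1)^{1·3·9}·(+1)^3·(+1)^1 = -1.
v=23: a=23^1·(≡15), b=23^3·(≡16) mod 23; (15|23)=-1, (16|23)=+1; (−1)^{1·3·11}·(-1)^3·(+1)^1 = +1.
v=7: a=7^0·(≡1), b=7^1·(≡4) mod 7; (1|7)=+1, (4|7)=+1; (−1)^{0·1·3}·(+1)^1·(+1)^0 = +1.
Ram(27094, 657685) = {2, 19}; no ℚ_2-point on the conic.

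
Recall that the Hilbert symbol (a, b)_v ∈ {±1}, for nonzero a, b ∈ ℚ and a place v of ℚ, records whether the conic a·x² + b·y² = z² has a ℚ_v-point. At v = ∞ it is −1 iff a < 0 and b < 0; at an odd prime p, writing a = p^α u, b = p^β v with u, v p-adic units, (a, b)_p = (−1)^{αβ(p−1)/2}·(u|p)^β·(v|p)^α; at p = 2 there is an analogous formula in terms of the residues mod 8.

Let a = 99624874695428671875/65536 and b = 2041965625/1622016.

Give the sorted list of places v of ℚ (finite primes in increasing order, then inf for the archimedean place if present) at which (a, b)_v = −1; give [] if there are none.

[2, 3, 5, 7, 11, 19]

(a, b) ≡ (692835, 124355) mod (ℚ^×)²; places V = {2, 3, 5, 7, 11, 13, 17, 19, ∞}.
(a,b)_11: α=3, u≡10; β=-1, v≡7 (mod 11); (10|11)=-1, (7|11)=-1; sign (−1)^1·-1^-1·-1^3 = -1.
(a,b)_19: α=3, u≡7; β=1, v≡17 (mod 19); (7|19)=+1, (17|19)=+1; sign (−1)^1·+1^1·+1^3 = -1.
(a,b)_∞: sgn(692835)=+, sgn(124355)=+, so +1.
(a,b)_13: α=1, u≡5; β=0, v≡4 (mod 13); (5|13)=-1, (4|13)=+1; sign (−1)^0·-1^0·+1^1 = +1.
(a,b)_17: α=3, u≡12; β=3, v≡5 (mod 17); (12|17)=-1, (5|17)=-1; sign (−1)^0·-1^3·-1^3 = +1.
(a,b)_5: α=7, u≡2; β=5, v≡4 (mod 5); (2|5)=-1, (4|5)=+1; sign (−1)^0·-1^5·+1^7 = -1.
(a,b)_2: α=-16, β=-14; u≡3, v≡3 (mod 8); ε(u)ε(v)=1·1, αω(v)=-16·1, βω(u)=-14·1; sum ≡ 1  ⇒  -1.
(a,b)_7: α=0, u≡3; β=1, v≡5 (mod 7); (3|7)=-1, (5|7)=-1; sign (−1)^0·-1^1·-1^0 = -1.
(a,b)_3: α=7, u≡2; β=-2, v≡2 (mod 3); (2|3)=-1, (2|3)=-1; sign (−1)^0·-1^-2·-1^7 = -1.
|Ram(692835, 124355)| = 6, even; anisotropic at {2, 3, 5, 7, 11, 19}.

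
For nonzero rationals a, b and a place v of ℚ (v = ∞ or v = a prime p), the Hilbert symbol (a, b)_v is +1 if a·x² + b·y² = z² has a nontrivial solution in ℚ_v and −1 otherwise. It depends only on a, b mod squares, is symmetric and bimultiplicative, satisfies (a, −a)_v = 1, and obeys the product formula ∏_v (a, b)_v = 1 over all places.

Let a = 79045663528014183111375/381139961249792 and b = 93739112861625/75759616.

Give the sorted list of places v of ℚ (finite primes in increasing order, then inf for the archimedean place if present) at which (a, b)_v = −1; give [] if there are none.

(a, b) ≡ (935, 4785) mod (ℚ^×)²; places V = {2, 3, 5, 7, 11, 17, 19, 29, 31, 37, 43, ∞}.
(a,b)_43: α=2, u≡42; β=2, v≡19 (mod 43); (42|43)=-1, (19|43)=-1; sign (−1)^0·-1^2·-1^2 = +1.
(a,b)_29: α=2, u≡16; β=1, v≡28 (mod 29); (16|29)=+1, (28|29)=+1; sign (−1)^0·+1^1·+1^2 = +1.
(a,b)_5: α=3, u≡3; β=3, v≡3 (mod 5); (3|5)=-1, (3|5)=-1; sign (−1)^0·-1^3·-1^3 = +1.
(a,b)_11: α=1, u≡6; β=1, v≡8 (mod 11); (6|11)=-1, (8|11)=-1; sign (−1)^1·-1^1·-1^1 = -1.
(a,b)_19: α=2, u≡5; β=0, v≡9 (mod 19); (5|19)=+1, (9|19)=+1; sign (−1)^0·+1^0·+1^2 = +1.
(a,b)_∞: sgn(935)=+, sgn(4785)=+, so +1.
(a,b)_31: α=4, u≡19; β=2, v≡24 (mod 31); (19|31)=+1, (24|31)=-1; sign (−1)^0·+1^2·-1^4 = +1.
(a,b)_7: α=0, u≡4; β=2, v≡4 (mod 7); (4|7)=+1, (4|7)=+1; sign (−1)^0·+1^2·+1^0 = +1.
(a,b)_17: α=-5, u≡9; β=-2, v≡15 (mod 17); (9|17)=+1, (15|17)=+1; sign (−1)^0·+1^-2·+1^-5 = +1.
(a,b)_2: α=-28, β=-18; u≡7, v≡1 (mod 8); ε(u)ε(v)=1·0, αω(v)=-28·0, βω(u)=-18·0; sum ≡ 0  ⇒  +1.
(a,b)_3: α=4, u≡2; β=3, v≡2 (mod 3); (2|3)=-1, (2|3)=-1; sign (−1)^0·-1^3·-1^4 = -1.
(a,b)_37: α=2, u≡36; β=0, v≡30 (mod 37); (36|37)=+1, (30|37)=+1; sign (−1)^0·+1^0·+1^2 = +1.
|Ram(935, 4785)| = 2, even; anisotropic at {3, 11}.

[3, 11]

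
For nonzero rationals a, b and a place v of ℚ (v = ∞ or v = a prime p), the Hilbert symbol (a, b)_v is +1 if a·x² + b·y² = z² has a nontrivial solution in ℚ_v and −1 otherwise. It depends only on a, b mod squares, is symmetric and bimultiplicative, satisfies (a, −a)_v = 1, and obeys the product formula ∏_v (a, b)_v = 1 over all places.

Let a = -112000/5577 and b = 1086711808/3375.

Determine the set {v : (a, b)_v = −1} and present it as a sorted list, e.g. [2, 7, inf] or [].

Mod squares: a ≡ -2310, b ≡ 6630. Check v ∈ {∞, 2, 3, 5, 7, 11, 13, 17}.
v=∞: -2310 < 0 and 6630 > 0  ⇒  (a,b)_∞ = +1.
v=2: v_2(a)=7, v_2(b)=11; units ≡ 5, 3 (mod 8); ε·ε+αω+βω = 0·1+7·1+11·1 ≡ 0  ⇒  (a,b)_2 = +1.
v=5: a=5^3·(≡2), b=5^-3·(≡4) mod 5; (2|5)=-1, (4|5)=+1; (−1)^{3·-3·2}·(-1)^-3·(+1)^3 = -1.
v=3: a=3^-1·(≡1), b=3^-3·(≡2) mod 3; (1|3)=+1, (2|3)=-1; (−1)^{-1·-3·1}·(+1)^-3·(-1)^-1 = +1.
v=7: a=7^1·(≡6), b=7^4·(≡2) mod 7; (6|7)=-1, (2|7)=+1; (−1)^{1·4·3}·(-1)^4·(+1)^1 = +1.
v=11: a=11^-1·(≡2), b=11^0·(≡8) mod 11; (2|11)=-1, (8|11)=-1; (−1)^{-1·0·5}·(-1)^0·(-1)^-1 = -1.
v=17: a=17^0·(≡13), b=17^1·(≡16) mod 17; (13|17)=+1, (16|17)=+1; (−1)^{0·1·8}·(+1)^1·(+1)^0 = +1.
v=13: a=13^-2·(≡3), b=13^1·(≡12) mod 13; (3|13)=+1, (12|13)=+1; (−1)^{-2·1·6}·(+1)^1·(+1)^-2 = +1.
(-2310, 6630 / ℚ) ramifies at {5, 11}: a division algebra.

[5, 11]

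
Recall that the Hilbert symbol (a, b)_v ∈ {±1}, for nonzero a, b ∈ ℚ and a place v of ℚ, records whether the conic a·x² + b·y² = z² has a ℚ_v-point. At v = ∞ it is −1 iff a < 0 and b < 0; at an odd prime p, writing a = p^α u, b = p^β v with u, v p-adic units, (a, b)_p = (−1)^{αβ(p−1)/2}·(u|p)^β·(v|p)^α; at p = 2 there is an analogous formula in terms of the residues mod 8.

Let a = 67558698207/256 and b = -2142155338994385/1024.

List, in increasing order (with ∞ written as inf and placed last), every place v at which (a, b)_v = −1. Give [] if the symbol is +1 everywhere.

(a, b) ≡ (153194327, -2465) mod (ℚ^×)²; places V = {2, 3, 5, 7, 11, 13, 17, 29, 41, 53, ∞}.
(a,b)_5: α=0, u≡2; β=1, v≡2 (mod 5); (2|5)=-1, (2|5)=-1; sign (−1)^0·-1^1·-1^0 = -1.
(a,b)_17: α=1, u≡14; β=1, v≡16 (mod 17); (14|17)=-1, (16|17)=+1; sign (−1)^0·-1^1·+1^1 = -1.
(a,b)_∞: sgn(153194327)=+, sgn(-2465)=−, so +1.
(a,b)_53: α=1, u≡45; β=2, v≡50 (mod 53); (45|53)=-1, (50|53)=-1; sign (−1)^0·-1^2·-1^1 = -1.
(a,b)_11: α=1, u≡3; β=2, v≡2 (mod 11); (3|11)=+1, (2|11)=-1; sign (−1)^0·+1^2·-1^1 = -1.
(a,b)_13: α=1, u≡1; β=2, v≡7 (mod 13); (1|13)=+1, (7|13)=-1; sign (−1)^0·+1^2·-1^1 = -1.
(a,b)_29: α=1, u≡17; β=1, v≡3 (mod 29); (17|29)=-1, (3|29)=-1; sign (−1)^0·-1^1·-1^1 = +1.
(a,b)_41: α=1, u≡6; β=2, v≡21 (mod 41); (6|41)=-1, (21|41)=+1; sign (−1)^0·-1^2·+1^1 = +1.
(a,b)_7: α=2, u≡3; β=0, v≡3 (mod 7); (3|7)=-1, (3|7)=-1; sign (−1)^0·-1^0·-1^2 = +1.
(a,b)_3: α=2, u≡2; β=2, v≡1 (mod 3); (2|3)=-1, (1|3)=+1; sign (−1)^0·-1^2·+1^2 = +1.
(a,b)_2: α=-8, β=-10; u≡7, v≡7 (mod 8); ε(u)ε(v)=1·1, αω(v)=-8·0, βω(u)=-10·0; sum ≡ 1  ⇒  -1.
Ram(153194327, -2465) = {2, 5, 11, 13, 17, 53}; no ℚ_2-point on the conic.

[2, 5, 11, 13, 17, 53]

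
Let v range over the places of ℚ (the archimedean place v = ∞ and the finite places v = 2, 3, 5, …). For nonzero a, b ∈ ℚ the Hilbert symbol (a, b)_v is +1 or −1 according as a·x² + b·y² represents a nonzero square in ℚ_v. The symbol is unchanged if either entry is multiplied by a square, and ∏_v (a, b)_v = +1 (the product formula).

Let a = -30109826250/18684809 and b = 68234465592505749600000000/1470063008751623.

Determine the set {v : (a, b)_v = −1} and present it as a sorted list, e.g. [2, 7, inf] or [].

(a, b) ≡ (-8778, 858) mod (ℚ^×)²; places V = {2, 3, 5, 7, 11, 13, 17, 19, 23, 29, ∞}.
(a,b)_3: α=5, u≡2; β=11, v≡1 (mod 3); (2|3)=-1, (1|3)=+1; sign (−1)^1·-1^11·+1^5 = +1.
(a,b)_23: α=-2, u≡8; β=-4, v≡19 (mod 23); (8|23)=+1, (19|23)=-1; sign (−1)^0·+1^-4·-1^-2 = +1.
(a,b)_5: α=4, u≡2; β=8, v≡2 (mod 5); (2|5)=-1, (2|5)=-1; sign (−1)^0·-1^8·-1^4 = +1.
(a,b)_11: α=-1, u≡9; β=-3, v≡4 (mod 11); (9|11)=+1, (4|11)=+1; sign (−1)^1·+1^-3·+1^-1 = -1.
(a,b)_29: α=0, u≡7; β=-2, v≡12 (mod 29); (7|29)=+1, (12|29)=-1; sign (−1)^0·+1^-2·-1^0 = +1.
(a,b)_13: α=-2, u≡9; β=-1, v≡1 (mod 13); (9|13)=+1, (1|13)=+1; sign (−1)^0·+1^-1·+1^-2 = +1.
(a,b)_2: α=1, β=11; u≡3, v≡5 (mod 8); ε(u)ε(v)=1·0, αω(v)=1·1, βω(u)=11·1; sum ≡ 0  ⇒  +1.
(a,b)_17: α=2, u≡5; β=4, v≡8 (mod 17); (5|17)=-1, (8|17)=+1; sign (−1)^0·-1^4·+1^2 = +1.
(a,b)_7: α=3, u≡3; β=8, v≡2 (mod 7); (3|7)=-1, (2|7)=+1; sign (−1)^0·-1^8·+1^3 = +1.
(a,b)_19: α=-1, u≡14; β=-2, v≡10 (mod 19); (14|19)=-1, (10|19)=-1; sign (−1)^0·-1^-2·-1^-1 = -1.
(a,b)_∞: sgn(-8778)=−, sgn(858)=+, so +1.
(-8778, 858 / ℚ) ramifies at {11, 19}: a division algebra.

[11, 19]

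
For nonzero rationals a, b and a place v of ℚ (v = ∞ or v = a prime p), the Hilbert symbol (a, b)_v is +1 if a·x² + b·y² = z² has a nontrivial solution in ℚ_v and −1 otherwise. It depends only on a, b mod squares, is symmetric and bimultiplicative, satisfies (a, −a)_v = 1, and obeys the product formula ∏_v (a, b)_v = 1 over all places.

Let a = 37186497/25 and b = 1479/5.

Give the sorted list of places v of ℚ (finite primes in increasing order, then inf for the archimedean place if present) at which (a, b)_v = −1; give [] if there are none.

(a, b) ≡ (17, 7395) mod (ℚ^×)²; places V = {2, 3, 5, 17, 29, ∞}.
(a,b)_17: α=3, u≡9; β=1, v≡14 (mod 17); (9|17)=+1, (14|17)=-1; sign (−1)^0·+1^1·-1^3 = -1.
(a,b)_3: α=2, u≡2; β=1, v≡2 (mod 3); (2|3)=-1, (2|3)=-1; sign (−1)^0·-1^1·-1^2 = -1.
(a,b)_∞: sgn(17)=+, sgn(7395)=+, so +1.
(a,b)_2: α=0, β=0; u≡1, v≡3 (mod 8); ε(u)ε(v)=0·1, αω(v)=0·1, βω(u)=0·0; sum ≡ 0  ⇒  +1.
(a,b)_29: α=2, u≡2; β=1, v≡16 (mod 29); (2|29)=-1, (16|29)=+1; sign (−1)^0·-1^1·+1^2 = -1.
(a,b)_5: α=-2, u≡2; β=-1, v≡4 (mod 5); (2|5)=-1, (4|5)=+1; sign (−1)^0·-1^-1·+1^-2 = -1.
Ram(17, 7395) = {3, 5, 17, 29}; no ℚ_3-point on the conic.

[3, 5, 17, 29]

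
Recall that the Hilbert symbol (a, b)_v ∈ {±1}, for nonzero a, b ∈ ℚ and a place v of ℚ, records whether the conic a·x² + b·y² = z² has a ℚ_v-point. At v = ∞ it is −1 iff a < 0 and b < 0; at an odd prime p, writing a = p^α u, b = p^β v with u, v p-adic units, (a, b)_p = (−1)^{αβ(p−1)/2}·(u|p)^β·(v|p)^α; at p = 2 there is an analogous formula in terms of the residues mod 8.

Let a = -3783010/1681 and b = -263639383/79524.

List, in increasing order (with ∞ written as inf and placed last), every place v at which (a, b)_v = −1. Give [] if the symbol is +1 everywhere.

(a, b) ≡ (-13090, -7) mod (ℚ^×)²; places V = {2, 3, 5, 7, 11, 17, 19, 41, 47, ∞}.
(a,b)_17: α=3, u≡11; β=2, v≡5 (mod 17); (11|17)=-1, (5|17)=-1; sign (−1)^0·-1^2·-1^3 = -1.
(a,b)_19: α=0, u≡11; β=4, v≡18 (mod 19); (11|19)=+1, (18|19)=-1; sign (−1)^0·+1^4·-1^0 = +1.
(a,b)_47: α=0, u≡11; β=-2, v≡11 (mod 47); (11|47)=-1, (11|47)=-1; sign (−1)^0·-1^-2·-1^0 = +1.
(a,b)_2: α=1, β=-2; u≡7, v≡1 (mod 8); ε(u)ε(v)=1·0, αω(v)=1·0, βω(u)=-2·0; sum ≡ 0  ⇒  +1.
(a,b)_5: α=1, u≡3; β=0, v≡3 (mod 5); (3|5)=-1, (3|5)=-1; sign (−1)^0·-1^0·-1^1 = -1.
(a,b)_11: α=1, u≡3; β=0, v≡3 (mod 11); (3|11)=+1, (3|11)=+1; sign (−1)^0·+1^0·+1^1 = +1.
(a,b)_∞: sgn(-13090)=−, sgn(-7)=−, so -1.
(a,b)_7: α=1, u≡5; β=1, v≡6 (mod 7); (5|7)=-1, (6|7)=-1; sign (−1)^1·-1^1·-1^1 = -1.
(a,b)_41: α=-2, u≡19; β=0, v≡15 (mod 41); (19|41)=-1, (15|41)=-1; sign (−1)^0·-1^0·-1^-2 = +1.
(a,b)_3: α=0, u≡2; β=-2, v≡2 (mod 3); (2|3)=-1, (2|3)=-1; sign (−1)^0·-1^-2·-1^0 = +1.
(-13090, -7 / ℚ) ramifies at {5, 7, 17, ∞}: a division algebra.

[5, 7, 17, inf]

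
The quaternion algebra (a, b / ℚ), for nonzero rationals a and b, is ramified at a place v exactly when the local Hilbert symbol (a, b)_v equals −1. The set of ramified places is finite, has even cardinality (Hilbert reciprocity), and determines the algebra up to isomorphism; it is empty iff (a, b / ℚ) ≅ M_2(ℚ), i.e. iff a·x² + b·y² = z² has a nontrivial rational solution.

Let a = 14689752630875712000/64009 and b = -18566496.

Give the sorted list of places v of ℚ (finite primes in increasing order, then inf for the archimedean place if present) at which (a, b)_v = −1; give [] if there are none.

(a, b) ≡ (3770, -14326) mod (ℚ^×)²; places V = {2, 3, 5, 11, 13, 19, 23, 29, ∞}.
(a,b)_3: α=10, u≡2; β=4, v≡2 (mod 3); (2|3)=-1, (2|3)=-1; sign (−1)^0·-1^4·-1^10 = +1.
(a,b)_5: α=3, u≡4; β=0, v≡4 (mod 5); (4|5)=+1, (4|5)=+1; sign (−1)^0·+1^0·+1^3 = +1.
(a,b)_19: α=2, u≡8; β=1, v≡5 (mod 19); (8|19)=-1, (5|19)=+1; sign (−1)^0·-1^1·+1^2 = -1.
(a,b)_29: α=1, u≡8; β=1, v≡9 (mod 29); (8|29)=-1, (9|29)=+1; sign (−1)^0·-1^1·+1^1 = -1.
(a,b)_13: α=5, u≡9; β=1, v≡1 (mod 13); (9|13)=+1, (1|13)=+1; sign (−1)^0·+1^1·+1^5 = +1.
(a,b)_∞: sgn(3770)=+, sgn(-14326)=−, so +1.
(a,b)_2: α=9, β=5; u≡5, v≡5 (mod 8); ε(u)ε(v)=0·0, αω(v)=9·1, βω(u)=5·1; sum ≡ 0  ⇒  +1.
(a,b)_23: α=-2, u≡15; β=0, v≡1 (mod 23); (15|23)=-1, (1|23)=+1; sign (−1)^0·-1^0·+1^-2 = +1.
(a,b)_11: α=-2, u≡6; β=0, v≡8 (mod 11); (6|11)=-1, (8|11)=-1; sign (−1)^0·-1^0·-1^-2 = +1.
|Ram(3770, -14326)| = 2, even; anisotropic at {19, 29}.

[19, 29]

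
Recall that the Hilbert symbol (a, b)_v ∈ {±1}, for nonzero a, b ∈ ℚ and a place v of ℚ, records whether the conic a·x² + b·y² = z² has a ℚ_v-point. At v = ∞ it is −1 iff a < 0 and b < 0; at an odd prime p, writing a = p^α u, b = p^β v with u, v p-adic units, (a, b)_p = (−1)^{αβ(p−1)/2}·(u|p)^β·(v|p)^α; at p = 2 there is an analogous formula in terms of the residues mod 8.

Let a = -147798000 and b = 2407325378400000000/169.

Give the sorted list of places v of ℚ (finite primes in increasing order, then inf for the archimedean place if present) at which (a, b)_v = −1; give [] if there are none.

[7, 17]

Mod squares: a ≡ -41055, b ≡ 6. Check v ∈ {∞, 2, 3, 5, 7, 13, 17, 23}.
v=7: a=7^1·(≡2), b=7^0·(≡5) mod 7; (2|7)=+1, (5|7)=-1; (−1)^{1·0·3}·(+1)^0·(-1)^1 = -1.
v=5: a=5^3·(≡1), b=5^8·(≡1) mod 5; (1|5)=+1, (1|5)=+1; (−1)^{3·8·2}·(+1)^8·(+1)^3 = +1.
v=3: a=3^3·(≡1), b=3^9·(≡2) mod 3; (1|3)=+1, (2|3)=-1; (−1)^{3·9·1}·(+1)^9·(-1)^3 = +1.
v=13: a=13^0·(≡1), b=13^-2·(≡7) mod 13; (1|13)=+1, (7|13)=-1; (−1)^{0·-2·6}·(+1)^-2·(-1)^0 = +1.
v=17: a=17^1·(≡4), b=17^2·(≡3) mod 17; (4|17)=+1, (3|17)=-1; (−1)^{1·2·8}·(+1)^2·(-1)^1 = -1.
v=∞: -41055 < 0 and 6 > 0  ⇒  (a,b)_∞ = +1.
v=23: a=23^1·(≡16), b=23^2·(≡8) mod 23; (16|23)=+1, (8|23)=+1; (−1)^{1·2·11}·(+1)^2·(+1)^1 = +1.
v=2: v_2(a)=4, v_2(b)=11; units ≡ 1, 3 (mod 8); ε·ε+αω+βω = 0·1+4·1+11·0 ≡ 0  ⇒  (a,b)_2 = +1.
|Ram(-41055, 6)| = 2, even; anisotropic at {7, 17}.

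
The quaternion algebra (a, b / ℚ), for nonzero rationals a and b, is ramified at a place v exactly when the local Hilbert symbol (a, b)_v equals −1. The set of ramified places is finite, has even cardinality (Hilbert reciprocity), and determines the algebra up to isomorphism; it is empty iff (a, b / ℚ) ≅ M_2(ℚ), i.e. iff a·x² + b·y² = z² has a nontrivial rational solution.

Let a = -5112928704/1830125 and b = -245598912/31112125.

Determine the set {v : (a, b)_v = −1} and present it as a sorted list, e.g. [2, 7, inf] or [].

Mod squares: a ≡ -2363595, b ≡ -255. Check v ∈ {∞, 2, 3, 5, 11, 13, 17, 23, 29, 31}.
v=17: a=17^1·(≡15), b=17^-1·(≡15) mod 17; (15|17)=+1, (15|17)=+1; (−1)^{1·-1·8}·(+1)^-1·(+1)^1 = +1.
v=5: a=5^-3·(≡1), b=5^-3·(≡4) mod 5; (1|5)=+1, (4|5)=+1; (−1)^{-3·-3·2}·(+1)^-3·(+1)^-3 = +1.
v=31: a=31^1·(≡30), b=31^0·(≡24) mod 31; (30|31)=-1, (24|31)=-1; (−1)^{1·0·15}·(-1)^0·(-1)^1 = -1.
v=13: a=13^3·(≡12), b=13^2·(≡7) mod 13; (12|13)=+1, (7|13)=-1; (−1)^{3·2·6}·(+1)^2·(-1)^3 = -1.
v=∞: -2363595 < 0 and -255 < 0  ⇒  (a,b)_∞ = -1.
v=29: a=29^0·(≡18), b=29^2·(≡20) mod 29; (18|29)=-1, (20|29)=+1; (−1)^{0·2·14}·(-1)^2·(+1)^0 = +1.
v=2: v_2(a)=6, v_2(b)=6; units ≡ 5, 1 (mod 8); ε·ε+αω+βω = 0·0+6·0+6·1 ≡ 0  ⇒  (a,b)_2 = +1.
v=3: a=3^1·(≡1), b=3^3·(≡2) mod 3; (1|3)=+1, (2|3)=-1; (−1)^{1·3·1}·(+1)^3·(-1)^1 = +1.
v=23: a=23^1·(≡22), b=23^0·(≡5) mod 23; (22|23)=-1, (5|23)=-1; (−1)^{1·0·11}·(-1)^0·(-1)^1 = -1.
v=11: a=11^-4·(≡10), b=11^-4·(≡1) mod 11; (10|11)=-1, (1|11)=+1; (−1)^{-4·-4·5}·(-1)^-4·(+1)^-4 = +1.
|Ram(-2363595, -255)| = 4, even; anisotropic at {13, 23, 31, ∞}.

[13, 23, 31, inf]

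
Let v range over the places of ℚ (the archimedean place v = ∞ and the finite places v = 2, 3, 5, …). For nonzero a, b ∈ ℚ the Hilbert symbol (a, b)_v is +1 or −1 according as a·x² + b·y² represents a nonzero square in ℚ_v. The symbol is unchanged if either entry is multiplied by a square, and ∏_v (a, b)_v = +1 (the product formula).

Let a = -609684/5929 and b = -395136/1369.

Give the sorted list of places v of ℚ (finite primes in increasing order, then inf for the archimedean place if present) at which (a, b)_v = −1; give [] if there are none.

[2, inf]

Mod squares: a ≡ -69, b ≡ -14. Check v ∈ {∞, 2, 3, 7, 11, 23, 37, 47}.
v=11: a=11^-2·(≡7), b=11^0·(≡10) mod 11; (7|11)=-1, (10|11)=-1; (−1)^{-2·0·5}·(-1)^0·(-1)^-2 = +1.
v=2: v_2(a)=2, v_2(b)=7; units ≡ 3, 1 (mod 8); ε·ε+αω+βω = 1·0+2·0+7·1 ≡ 1  ⇒  (a,b)_2 = -1.
v=∞: -69 < 0 and -14 < 0  ⇒  (a,b)_∞ = -1.
v=23: a=23^1·(≡7), b=23^0·(≡8) mod 23; (7|23)=-1, (8|23)=+1; (−1)^{1·0·11}·(-1)^0·(+1)^1 = +1.
v=7: a=7^-2·(≡1), b=7^3·(≡6) mod 7; (1|7)=+1, (6|7)=-1; (−1)^{-2·3·3}·(+1)^3·(-1)^-2 = +1.
v=47: a=47^2·(≡21), b=47^0·(≡38) mod 47; (21|47)=+1, (38|47)=-1; (−1)^{2·0·23}·(+1)^0·(-1)^2 = +1.
v=37: a=37^0·(≡29), b=37^-2·(≡24) mod 37; (29|37)=-1, (24|37)=-1; (−1)^{0·-2·18}·(-1)^-2·(-1)^0 = +1.
v=3: a=3^1·(≡1), b=3^2·(≡1) mod 3; (1|3)=+1, (1|3)=+1; (−1)^{1·2·1}·(+1)^2·(+1)^1 = +1.
|Ram(-69, -14)| = 2, even; anisotropic at {2, ∞}.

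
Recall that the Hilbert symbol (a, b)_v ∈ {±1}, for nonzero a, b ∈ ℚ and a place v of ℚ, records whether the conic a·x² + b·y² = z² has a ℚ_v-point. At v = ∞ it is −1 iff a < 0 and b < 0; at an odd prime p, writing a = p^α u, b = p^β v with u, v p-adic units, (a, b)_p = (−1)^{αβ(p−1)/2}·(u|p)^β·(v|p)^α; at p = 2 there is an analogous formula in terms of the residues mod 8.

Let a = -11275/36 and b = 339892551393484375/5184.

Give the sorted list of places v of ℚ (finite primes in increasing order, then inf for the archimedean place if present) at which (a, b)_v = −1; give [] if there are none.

Mod squares: a ≡ -451, b ≡ 106946983. Check v ∈ {∞, 2, 3, 5, 11, 13, 17, 29, 37, 41}.
v=5: a=5^2·(≡4), b=5^6·(≡2) mod 5; (4|5)=+1, (2|5)=-1; (−1)^{2·6·2}·(+1)^6·(-1)^2 = +1.
v=2: v_2(a)=-2, v_2(b)=-6; units ≡ 5, 7 (mod 8); ε·ε+αω+βω = 0·1+-2·0+-6·1 ≡ 0  ⇒  (a,b)_2 = +1.
v=29: a=29^0·(≡5), b=29^1·(≡23) mod 29; (5|29)=+1, (23|29)=+1; (−1)^{0·1·14}·(+1)^1·(+1)^0 = +1.
v=3: a=3^-2·(≡2), b=3^-4·(≡1) mod 3; (2|3)=-1, (1|3)=+1; (−1)^{-2·-4·1}·(-1)^-4·(+1)^-2 = +1.
v=37: a=37^0·(≡27), b=37^1·(≡35) mod 37; (27|37)=+1, (35|37)=-1; (−1)^{0·1·18}·(+1)^1·(-1)^0 = +1.
v=13: a=13^0·(≡10), b=13^1·(≡5) mod 13; (10|13)=+1, (5|13)=-1; (−1)^{0·1·6}·(+1)^1·(-1)^0 = +1.
v=41: a=41^1·(≡14), b=41^3·(≡31) mod 41; (14|41)=-1, (31|41)=+1; (−1)^{1·3·20}·(-1)^3·(+1)^1 = -1.
v=11: a=11^1·(≡3), b=11^3·(≡5) mod 11; (3|11)=+1, (5|11)=+1; (−1)^{1·3·5}·(+1)^3·(+1)^1 = -1.
v=∞: -451 < 0 and 106946983 > 0  ⇒  (a,b)_∞ = +1.
v=17: a=17^0·(≡15), b=17^1·(≡2) mod 17; (15|17)=+1, (2|17)=+1; (−1)^{0·1·8}·(+1)^1·(+1)^0 = +1.
(-451, 106946983 / ℚ) ramifies at {11, 41}: a division algebra.

[11, 41]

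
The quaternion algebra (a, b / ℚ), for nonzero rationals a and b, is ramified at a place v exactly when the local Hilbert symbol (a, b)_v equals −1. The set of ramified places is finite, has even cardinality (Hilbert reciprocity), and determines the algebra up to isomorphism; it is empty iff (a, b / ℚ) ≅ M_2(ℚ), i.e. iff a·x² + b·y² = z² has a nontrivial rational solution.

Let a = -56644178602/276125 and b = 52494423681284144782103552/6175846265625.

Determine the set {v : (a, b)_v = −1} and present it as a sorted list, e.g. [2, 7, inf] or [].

(a, b) ≡ (-2714690, 7733) mod (ℚ^×)²; places V = {2, 3, 5, 11, 17, 19, 23, 29, 37, 47, ∞}.
(a,b)_11: α=1, u≡2; β=1, v≡8 (mod 11); (2|11)=-1, (8|11)=-1; sign (−1)^1·-1^1·-1^1 = -1.
(a,b)_47: α=-2, u≡10; β=-4, v≡32 (mod 47); (10|47)=-1, (32|47)=+1; sign (−1)^0·-1^-4·+1^-2 = +1.
(a,b)_17: α=2, u≡6; β=4, v≡9 (mod 17); (6|17)=-1, (9|17)=+1; sign (−1)^0·-1^4·+1^2 = +1.
(a,b)_37: α=1, u≡9; β=3, v≡15 (mod 37); (9|37)=+1, (15|37)=-1; sign (−1)^0·+1^3·-1^1 = -1.
(a,b)_3: α=0, u≡1; β=-4, v≡2 (mod 3); (1|3)=+1, (2|3)=-1; sign (−1)^0·+1^-4·-1^0 = +1.
(a,b)_∞: sgn(-2714690)=−, sgn(7733)=+, so +1.
(a,b)_23: α=1, u≡13; β=2, v≡17 (mod 23); (13|23)=+1, (17|23)=-1; sign (−1)^0·+1^2·-1^1 = -1.
(a,b)_29: α=1, u≡12; β=2, v≡21 (mod 29); (12|29)=-1, (21|29)=-1; sign (−1)^0·-1^2·-1^1 = -1.
(a,b)_2: α=1, β=10; u≡7, v≡5 (mod 8); ε(u)ε(v)=1·0, αω(v)=1·1, βω(u)=10·0; sum ≡ 1  ⇒  -1.
(a,b)_19: α=2, u≡7; β=5, v≡2 (mod 19); (7|19)=+1, (2|19)=-1; sign (−1)^0·+1^5·-1^2 = +1.
(a,b)_5: α=-3, u≡2; β=-6, v≡2 (mod 5); (2|5)=-1, (2|5)=-1; sign (−1)^0·-1^-6·-1^-3 = -1.
(-2714690, 7733 / ℚ) ramifies at {2, 5, 11, 23, 29, 37}: a division algebra.

[2, 5, 11, 23, 29, 37]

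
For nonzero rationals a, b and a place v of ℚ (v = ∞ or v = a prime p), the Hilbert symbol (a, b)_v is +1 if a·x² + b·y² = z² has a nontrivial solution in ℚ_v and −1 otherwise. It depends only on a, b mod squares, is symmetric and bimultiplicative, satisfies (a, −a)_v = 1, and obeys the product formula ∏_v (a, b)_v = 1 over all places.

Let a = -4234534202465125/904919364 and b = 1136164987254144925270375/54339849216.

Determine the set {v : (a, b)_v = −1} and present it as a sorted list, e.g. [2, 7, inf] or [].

(a, b) ≡ (-1164605, 719277965) mod (ℚ^×)²; places V = {2, 3, 5, 7, 13, 17, 19, 23, 29, 31, 37, 41, 47, 53, ∞}.
(a,b)_19: α=1, u≡12; β=-1, v≡14 (mod 19); (12|19)=-1, (14|19)=-1; sign (−1)^1·-1^-1·-1^1 = -1.
(a,b)_31: α=2, u≡30; β=3, v≡2 (mod 31); (30|31)=-1, (2|31)=+1; sign (−1)^0·-1^3·+1^2 = -1.
(a,b)_3: α=-8, u≡1; β=-4, v≡2 (mod 3); (1|3)=+1, (2|3)=-1; sign (−1)^0·+1^-4·-1^-8 = +1.
(a,b)_41: α=-1, u≡10; β=-1, v≡1 (mod 41); (10|41)=+1, (1|41)=+1; sign (−1)^0·+1^-1·+1^-1 = +1.
(a,b)_23: α=1, u≡5; β=1, v≡1 (mod 23); (5|23)=-1, (1|23)=+1; sign (−1)^1·-1^1·+1^1 = +1.
(a,b)_5: α=3, u≡1; β=3, v≡3 (mod 5); (1|5)=+1, (3|5)=-1; sign (−1)^0·+1^3·-1^3 = -1.
(a,b)_29: α=-2, u≡6; β=-2, v≡28 (mod 29); (6|29)=+1, (28|29)=+1; sign (−1)^0·+1^-2·+1^-2 = +1.
(a,b)_17: α=0, u≡5; β=2, v≡15 (mod 17); (5|17)=-1, (15|17)=+1; sign (−1)^0·-1^2·+1^0 = +1.
(a,b)_47: α=2, u≡16; β=2, v≡20 (mod 47); (16|47)=+1, (20|47)=-1; sign (−1)^0·+1^2·-1^2 = +1.
(a,b)_37: α=0, u≡16; β=1, v≡12 (mod 37); (16|37)=+1, (12|37)=+1; sign (−1)^0·+1^1·+1^0 = +1.
(a,b)_7: α=0, u≡6; β=1, v≡4 (mod 7); (6|7)=-1, (4|7)=+1; sign (−1)^0·-1^1·+1^0 = -1.
(a,b)_∞: sgn(-1164605)=−, sgn(719277965)=+, so +1.
(a,b)_13: α=1, u≡6; β=4, v≡3 (mod 13); (6|13)=-1, (3|13)=+1; sign (−1)^0·-1^4·+1^1 = +1.
(a,b)_53: α=2, u≡25; β=2, v≡14 (mod 53); (25|53)=+1, (14|53)=-1; sign (−1)^0·+1^2·-1^2 = +1.
(a,b)_2: α=-2, β=-10; u≡3, v≡5 (mod 8); ε(u)ε(v)=1·0, αω(v)=-2·1, βω(u)=-10·1; sum ≡ 0  ⇒  +1.
|Ram(-1164605, 719277965)| = 4, even; anisotropic at {5, 7, 19, 31}.

[5, 7, 19, 31]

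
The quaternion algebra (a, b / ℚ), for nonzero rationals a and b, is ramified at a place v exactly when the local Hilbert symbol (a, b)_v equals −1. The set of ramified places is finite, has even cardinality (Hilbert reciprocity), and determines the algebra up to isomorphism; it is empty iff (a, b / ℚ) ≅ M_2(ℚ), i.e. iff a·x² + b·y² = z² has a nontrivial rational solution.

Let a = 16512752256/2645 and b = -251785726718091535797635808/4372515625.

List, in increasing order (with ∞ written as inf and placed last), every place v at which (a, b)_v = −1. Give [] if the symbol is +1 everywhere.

[5, 13]

(a, b) ≡ (72930, -4862) mod (ℚ^×)²; places V = {2, 3, 5, 7, 11, 13, 17, 19, 23, ∞}.
(a,b)_19: α=2, u≡8; β=4, v≡18 (mod 19); (8|19)=-1, (18|19)=-1; sign (−1)^0·-1^4·-1^2 = +1.
(a,b)_5: α=-1, u≡4; β=-6, v≡2 (mod 5); (4|5)=+1, (2|5)=-1; sign (−1)^0·+1^-6·-1^-1 = -1.
(a,b)_17: α=1, u≡12; β=3, v≡7 (mod 17); (12|17)=-1, (7|17)=-1; sign (−1)^0·-1^3·-1^1 = +1.
(a,b)_∞: sgn(72930)=+, sgn(-4862)=−, so +1.
(a,b)_13: α=1, u≡7; β=3, v≡3 (mod 13); (7|13)=-1, (3|13)=+1; sign (−1)^0·-1^3·+1^1 = -1.
(a,b)_11: α=1, u≡2; β=3, v≡4 (mod 11); (2|11)=-1, (4|11)=+1; sign (−1)^1·-1^3·+1^1 = +1.
(a,b)_2: α=7, β=5; u≡1, v≡1 (mod 8); ε(u)ε(v)=0·0, αω(v)=7·0, βω(u)=5·0; sum ≡ 0  ⇒  +1.
(a,b)_23: α=-2, u≡15; β=-4, v≡15 (mod 23); (15|23)=-1, (15|23)=-1; sign (−1)^0·-1^-4·-1^-2 = +1.
(a,b)_7: α=2, u≡1; β=8, v≡3 (mod 7); (1|7)=+1, (3|7)=-1; sign (−1)^0·+1^8·-1^2 = +1.
(a,b)_3: α=1, u≡1; β=6, v≡1 (mod 3); (1|3)=+1, (1|3)=+1; sign (−1)^0·+1^6·+1^1 = +1.
|Ram(72930, -4862)| = 2, even; anisotropic at {5, 13}.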